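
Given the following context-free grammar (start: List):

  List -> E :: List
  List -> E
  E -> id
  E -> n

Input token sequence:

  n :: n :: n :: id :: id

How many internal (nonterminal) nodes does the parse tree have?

10

[List [E n] :: [List [E n] :: [List [E n] :: [List [E id] :: [List [E id]]]]]]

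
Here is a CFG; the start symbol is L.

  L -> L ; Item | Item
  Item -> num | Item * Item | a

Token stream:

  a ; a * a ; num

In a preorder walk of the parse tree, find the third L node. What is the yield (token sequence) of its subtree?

a

[L [L [L [Item a]] ; [Item [Item a] * [Item a]]] ; [Item num]]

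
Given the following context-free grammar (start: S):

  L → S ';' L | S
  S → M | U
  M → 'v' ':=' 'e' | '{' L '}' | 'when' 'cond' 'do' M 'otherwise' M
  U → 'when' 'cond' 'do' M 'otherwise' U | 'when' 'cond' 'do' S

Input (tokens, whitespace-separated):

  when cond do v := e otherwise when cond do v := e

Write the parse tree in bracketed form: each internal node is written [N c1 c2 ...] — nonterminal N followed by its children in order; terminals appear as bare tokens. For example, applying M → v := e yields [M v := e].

S
U
when cond do M otherwise U
when cond do v := e otherwise U
when cond do v := e otherwise when cond do S
when cond do v := e otherwise when cond do M
when cond do v := e otherwise when cond do v := e

[S [U when cond do [M v := e] otherwise [U when cond do [S [M v := e]]]]]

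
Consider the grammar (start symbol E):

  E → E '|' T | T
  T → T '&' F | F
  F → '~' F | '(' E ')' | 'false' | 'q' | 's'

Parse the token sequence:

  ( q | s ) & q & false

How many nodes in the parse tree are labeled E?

[E [T [T [T [F ( [E [E [T [F q]]] | [T [F s]]] )]] & [F q]] & [F false]]]

3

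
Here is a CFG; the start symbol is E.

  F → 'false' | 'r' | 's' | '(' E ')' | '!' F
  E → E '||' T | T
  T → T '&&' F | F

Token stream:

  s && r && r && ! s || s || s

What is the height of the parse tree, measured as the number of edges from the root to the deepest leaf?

8

[E [E [E [T [T [T [T [F s]] && [F r]] && [F r]] && [F ! [F s]]]] || [T [F s]]] || [T [F s]]]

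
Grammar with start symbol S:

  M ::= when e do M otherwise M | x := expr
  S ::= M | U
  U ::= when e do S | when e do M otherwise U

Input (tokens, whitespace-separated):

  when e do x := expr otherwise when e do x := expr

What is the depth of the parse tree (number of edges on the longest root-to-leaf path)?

5

[S [U when e do [M x := expr] otherwise [U when e do [S [M x := expr]]]]]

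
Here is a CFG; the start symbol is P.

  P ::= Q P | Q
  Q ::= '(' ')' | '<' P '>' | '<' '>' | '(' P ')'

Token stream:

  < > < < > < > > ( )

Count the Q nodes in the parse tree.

5

[P [Q < >] [P [Q < [P [Q < >] [P [Q < >]]] >] [P [Q ( )]]]]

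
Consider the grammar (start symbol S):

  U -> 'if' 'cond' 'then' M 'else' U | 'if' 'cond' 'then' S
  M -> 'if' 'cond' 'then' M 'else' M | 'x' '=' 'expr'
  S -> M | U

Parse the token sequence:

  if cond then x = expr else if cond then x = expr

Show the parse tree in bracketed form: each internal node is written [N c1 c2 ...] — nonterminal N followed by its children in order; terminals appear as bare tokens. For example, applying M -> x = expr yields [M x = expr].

S
U
if cond then M else U
if cond then x = expr else U
if cond then x = expr else if cond then S
if cond then x = expr else if cond then M
if cond then x = expr else if cond then x = expr

[S [U if cond then [M x = expr] else [U if cond then [S [M x = expr]]]]]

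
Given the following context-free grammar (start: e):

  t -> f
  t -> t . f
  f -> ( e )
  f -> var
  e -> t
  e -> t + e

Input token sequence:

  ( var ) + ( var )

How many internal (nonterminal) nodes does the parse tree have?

[e [t [f ( [e [t [f var]]] )]] + [e [t [f ( [e [t [f var]]] )]]]]

12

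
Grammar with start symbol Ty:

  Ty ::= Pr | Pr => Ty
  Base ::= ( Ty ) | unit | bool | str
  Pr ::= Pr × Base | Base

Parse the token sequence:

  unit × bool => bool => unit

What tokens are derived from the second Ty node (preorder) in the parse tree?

bool => unit

[Ty [Pr [Pr [Base unit]] × [Base bool]] => [Ty [Pr [Base bool]] => [Ty [Pr [Base unit]]]]]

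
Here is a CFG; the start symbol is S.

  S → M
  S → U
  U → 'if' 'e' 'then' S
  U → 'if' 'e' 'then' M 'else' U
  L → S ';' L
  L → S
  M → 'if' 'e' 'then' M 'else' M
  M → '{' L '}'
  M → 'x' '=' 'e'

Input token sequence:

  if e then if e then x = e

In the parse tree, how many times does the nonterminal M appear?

[S [U if e then [S [U if e then [S [M x = e]]]]]]

1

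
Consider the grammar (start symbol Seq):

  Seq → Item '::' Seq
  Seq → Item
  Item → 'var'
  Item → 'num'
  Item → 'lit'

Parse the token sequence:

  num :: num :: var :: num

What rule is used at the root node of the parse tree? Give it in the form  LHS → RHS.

Seq → Item '::' Seq

[Seq [Item num] :: [Seq [Item num] :: [Seq [Item var] :: [Seq [Item num]]]]]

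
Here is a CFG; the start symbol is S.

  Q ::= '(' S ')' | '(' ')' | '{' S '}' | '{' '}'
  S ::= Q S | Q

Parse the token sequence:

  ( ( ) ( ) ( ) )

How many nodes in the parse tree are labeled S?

4

[S [Q ( [S [Q ( )] [S [Q ( )] [S [Q ( )]]]] )]]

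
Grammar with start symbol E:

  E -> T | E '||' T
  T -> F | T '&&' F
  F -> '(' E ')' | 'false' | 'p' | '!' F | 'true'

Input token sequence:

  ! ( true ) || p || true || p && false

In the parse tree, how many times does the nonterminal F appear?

7

[E [E [E [E [T [F ! [F ( [E [T [F true]]] )]]]] || [T [F p]]] || [T [F true]]] || [T [T [F p]] && [F false]]]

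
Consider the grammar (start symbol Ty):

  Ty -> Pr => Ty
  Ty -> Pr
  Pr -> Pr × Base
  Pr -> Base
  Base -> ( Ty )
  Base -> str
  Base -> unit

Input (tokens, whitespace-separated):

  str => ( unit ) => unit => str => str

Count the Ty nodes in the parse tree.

[Ty [Pr [Base str]] => [Ty [Pr [Base ( [Ty [Pr [Base unit]]] )]] => [Ty [Pr [Base unit]] => [Ty [Pr [Base str]] => [Ty [Pr [Base str]]]]]]]

6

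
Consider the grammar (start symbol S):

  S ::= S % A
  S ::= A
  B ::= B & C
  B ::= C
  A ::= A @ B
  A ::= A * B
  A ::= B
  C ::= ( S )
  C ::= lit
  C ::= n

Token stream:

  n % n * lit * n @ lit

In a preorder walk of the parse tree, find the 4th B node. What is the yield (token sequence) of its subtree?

[S [S [A [B [C n]]]] % [A [A [A [A [B [C n]]] * [B [C lit]]] * [B [C n]]] @ [B [C lit]]]]

n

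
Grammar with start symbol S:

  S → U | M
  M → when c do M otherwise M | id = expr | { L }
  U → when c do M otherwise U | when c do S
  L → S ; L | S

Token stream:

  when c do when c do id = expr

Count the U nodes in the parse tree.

[S [U when c do [S [U when c do [S [M id = expr]]]]]]

2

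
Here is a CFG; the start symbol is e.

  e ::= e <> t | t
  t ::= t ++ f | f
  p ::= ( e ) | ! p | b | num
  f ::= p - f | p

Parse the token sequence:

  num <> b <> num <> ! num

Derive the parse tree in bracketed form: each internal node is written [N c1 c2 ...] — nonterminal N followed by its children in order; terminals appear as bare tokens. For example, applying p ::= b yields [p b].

e
e <> t
e <> t <> t
e <> t <> t <> t
t <> t <> t <> t
f <> t <> t <> t
p <> t <> t <> t
num <> t <> t <> t
num <> f <> t <> t
num <> p <> t <> t
num <> b <> t <> t
num <> b <> f <> t
num <> b <> p <> t
num <> b <> num <> t
num <> b <> num <> f
num <> b <> num <> p
num <> b <> num <> ! p
num <> b <> num <> ! num

[e [e [e [e [t [f [p num]]]] <> [t [f [p b]]]] <> [t [f [p num]]]] <> [t [f [p ! [p num]]]]]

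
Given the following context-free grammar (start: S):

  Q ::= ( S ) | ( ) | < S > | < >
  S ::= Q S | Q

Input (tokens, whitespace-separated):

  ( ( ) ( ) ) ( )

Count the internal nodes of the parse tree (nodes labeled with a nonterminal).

8

[S [Q ( [S [Q ( )] [S [Q ( )]]] )] [S [Q ( )]]]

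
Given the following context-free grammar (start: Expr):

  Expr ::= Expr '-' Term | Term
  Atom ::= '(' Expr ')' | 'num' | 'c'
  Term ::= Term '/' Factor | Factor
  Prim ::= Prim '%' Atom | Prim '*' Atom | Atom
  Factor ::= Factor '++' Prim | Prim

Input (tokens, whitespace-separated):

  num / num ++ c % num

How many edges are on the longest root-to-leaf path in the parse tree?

[Expr [Term [Term [Factor [Prim [Atom num]]]] / [Factor [Factor [Prim [Atom num]]] ++ [Prim [Prim [Atom c]] % [Atom num]]]]]

6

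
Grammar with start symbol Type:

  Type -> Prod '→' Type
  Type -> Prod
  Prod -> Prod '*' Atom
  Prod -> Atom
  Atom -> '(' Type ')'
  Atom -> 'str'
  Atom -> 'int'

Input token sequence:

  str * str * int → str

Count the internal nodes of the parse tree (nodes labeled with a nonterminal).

[Type [Prod [Prod [Prod [Atom str]] * [Atom str]] * [Atom int]] → [Type [Prod [Atom str]]]]

10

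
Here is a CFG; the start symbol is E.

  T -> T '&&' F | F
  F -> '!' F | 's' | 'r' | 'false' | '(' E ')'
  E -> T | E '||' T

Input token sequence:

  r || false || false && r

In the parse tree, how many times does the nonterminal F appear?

[E [E [E [T [F r]]] || [T [F false]]] || [T [T [F false]] && [F r]]]

4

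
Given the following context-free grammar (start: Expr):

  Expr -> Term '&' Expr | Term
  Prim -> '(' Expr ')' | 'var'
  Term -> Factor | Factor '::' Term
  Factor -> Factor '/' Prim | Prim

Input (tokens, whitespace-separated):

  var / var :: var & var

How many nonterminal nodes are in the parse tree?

[Expr [Term [Factor [Factor [Prim var]] / [Prim var]] :: [Term [Factor [Prim var]]]] & [Expr [Term [Factor [Prim var]]]]]

13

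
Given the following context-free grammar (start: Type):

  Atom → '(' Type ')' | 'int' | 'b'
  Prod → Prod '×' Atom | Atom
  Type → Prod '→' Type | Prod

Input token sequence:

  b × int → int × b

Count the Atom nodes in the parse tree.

[Type [Prod [Prod [Atom b]] × [Atom int]] → [Type [Prod [Prod [Atom int]] × [Atom b]]]]

4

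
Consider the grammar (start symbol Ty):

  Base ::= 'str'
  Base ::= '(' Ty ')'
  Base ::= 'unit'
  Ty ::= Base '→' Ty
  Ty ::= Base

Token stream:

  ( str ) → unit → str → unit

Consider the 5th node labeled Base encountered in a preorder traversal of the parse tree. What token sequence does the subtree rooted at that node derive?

unit

[Ty [Base ( [Ty [Base str]] )] → [Ty [Base unit] → [Ty [Base str] → [Ty [Base unit]]]]]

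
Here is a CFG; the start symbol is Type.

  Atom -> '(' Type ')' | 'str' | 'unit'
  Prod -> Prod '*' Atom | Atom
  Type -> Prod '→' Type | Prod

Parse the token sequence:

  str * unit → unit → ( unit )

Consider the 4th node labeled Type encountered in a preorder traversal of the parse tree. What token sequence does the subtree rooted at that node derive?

[Type [Prod [Prod [Atom str]] * [Atom unit]] → [Type [Prod [Atom unit]] → [Type [Prod [Atom ( [Type [Prod [Atom unit]]] )]]]]]

unit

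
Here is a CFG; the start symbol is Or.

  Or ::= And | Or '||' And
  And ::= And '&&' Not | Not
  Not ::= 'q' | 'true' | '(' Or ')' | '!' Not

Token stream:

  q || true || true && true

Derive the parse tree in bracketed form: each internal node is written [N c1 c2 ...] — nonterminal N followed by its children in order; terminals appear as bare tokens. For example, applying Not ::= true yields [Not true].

[Or [Or [Or [And [Not q]]] || [And [Not true]]] || [And [And [Not true]] && [Not true]]]

Or
Or || And
Or || And || And
And || And || And
Not || And || And
q || And || And
q || Not || And
q || true || And
q || true || And && Not
q || true || Not && Not
q || true || true && Not
q || true || true && true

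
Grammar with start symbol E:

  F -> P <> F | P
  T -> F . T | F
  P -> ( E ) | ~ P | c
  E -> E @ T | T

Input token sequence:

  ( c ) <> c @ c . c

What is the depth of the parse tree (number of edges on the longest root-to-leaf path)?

9

[E [E [T [F [P ( [E [T [F [P c]]]] )] <> [F [P c]]]]] @ [T [F [P c]] . [T [F [P c]]]]]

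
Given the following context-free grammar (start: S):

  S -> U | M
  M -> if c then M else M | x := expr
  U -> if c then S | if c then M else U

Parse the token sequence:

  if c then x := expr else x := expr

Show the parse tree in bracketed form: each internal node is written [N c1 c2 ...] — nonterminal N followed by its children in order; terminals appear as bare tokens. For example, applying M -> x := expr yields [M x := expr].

[S [M if c then [M x := expr] else [M x := expr]]]

S
M
if c then M else M
if c then x := expr else M
if c then x := expr else x := expr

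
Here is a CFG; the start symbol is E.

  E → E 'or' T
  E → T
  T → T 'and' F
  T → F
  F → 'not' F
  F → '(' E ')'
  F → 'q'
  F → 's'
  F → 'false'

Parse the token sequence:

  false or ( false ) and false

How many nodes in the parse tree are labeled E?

[E [E [T [F false]]] or [T [T [F ( [E [T [F false]]] )]] and [F false]]]

3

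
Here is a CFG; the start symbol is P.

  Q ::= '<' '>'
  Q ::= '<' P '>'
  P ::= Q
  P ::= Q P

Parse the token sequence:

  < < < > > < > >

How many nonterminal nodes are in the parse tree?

8

[P [Q < [P [Q < [P [Q < >]] >] [P [Q < >]]] >]]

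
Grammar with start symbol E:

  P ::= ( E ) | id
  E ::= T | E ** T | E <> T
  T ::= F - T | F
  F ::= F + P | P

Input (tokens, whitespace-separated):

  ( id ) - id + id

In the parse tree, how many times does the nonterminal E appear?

[E [T [F [P ( [E [T [F [P id]]]] )]] - [T [F [F [P id]] + [P id]]]]]

2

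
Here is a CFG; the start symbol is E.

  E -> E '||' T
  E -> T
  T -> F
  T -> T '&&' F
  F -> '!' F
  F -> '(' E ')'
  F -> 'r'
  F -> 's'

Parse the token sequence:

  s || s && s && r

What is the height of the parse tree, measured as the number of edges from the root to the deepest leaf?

5

[E [E [T [F s]]] || [T [T [T [F s]] && [F s]] && [F r]]]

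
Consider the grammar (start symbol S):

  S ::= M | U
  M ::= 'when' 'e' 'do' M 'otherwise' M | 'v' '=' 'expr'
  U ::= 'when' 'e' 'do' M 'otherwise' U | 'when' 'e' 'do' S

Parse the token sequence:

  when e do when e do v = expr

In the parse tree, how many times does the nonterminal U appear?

[S [U when e do [S [U when e do [S [M v = expr]]]]]]

2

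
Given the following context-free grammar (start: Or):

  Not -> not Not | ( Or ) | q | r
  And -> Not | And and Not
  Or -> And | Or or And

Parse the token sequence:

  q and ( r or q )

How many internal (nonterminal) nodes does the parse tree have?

[Or [And [And [Not q]] and [Not ( [Or [Or [And [Not r]]] or [And [Not q]]] )]]]

11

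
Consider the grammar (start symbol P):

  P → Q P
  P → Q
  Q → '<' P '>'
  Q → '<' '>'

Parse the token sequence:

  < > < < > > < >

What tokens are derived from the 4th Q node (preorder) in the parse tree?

< >

[P [Q < >] [P [Q < [P [Q < >]] >] [P [Q < >]]]]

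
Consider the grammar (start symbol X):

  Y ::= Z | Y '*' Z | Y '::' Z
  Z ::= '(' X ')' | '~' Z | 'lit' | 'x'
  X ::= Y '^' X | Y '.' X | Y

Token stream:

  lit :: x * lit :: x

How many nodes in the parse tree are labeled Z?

[X [Y [Y [Y [Y [Z lit]] :: [Z x]] * [Z lit]] :: [Z x]]]

4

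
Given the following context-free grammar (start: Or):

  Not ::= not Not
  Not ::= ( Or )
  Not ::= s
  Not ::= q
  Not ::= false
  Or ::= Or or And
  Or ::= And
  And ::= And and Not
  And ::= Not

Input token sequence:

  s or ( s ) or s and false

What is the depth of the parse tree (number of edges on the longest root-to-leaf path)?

[Or [Or [Or [And [Not s]]] or [And [Not ( [Or [And [Not s]]] )]]] or [And [And [Not s]] and [Not false]]]

7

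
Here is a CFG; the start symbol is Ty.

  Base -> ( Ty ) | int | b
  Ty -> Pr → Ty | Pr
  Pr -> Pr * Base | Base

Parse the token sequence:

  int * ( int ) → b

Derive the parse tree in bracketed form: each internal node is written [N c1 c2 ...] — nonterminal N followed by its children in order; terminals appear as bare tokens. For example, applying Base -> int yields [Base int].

Ty
Pr → Ty
Pr * Base → Ty
Base * Base → Ty
int * Base → Ty
int * ( Ty ) → Ty
int * ( Pr ) → Ty
int * ( Base ) → Ty
int * ( int ) → Ty
int * ( int ) → Pr
int * ( int ) → Base
int * ( int ) → b

[Ty [Pr [Pr [Base int]] * [Base ( [Ty [Pr [Base int]]] )]] → [Ty [Pr [Base b]]]]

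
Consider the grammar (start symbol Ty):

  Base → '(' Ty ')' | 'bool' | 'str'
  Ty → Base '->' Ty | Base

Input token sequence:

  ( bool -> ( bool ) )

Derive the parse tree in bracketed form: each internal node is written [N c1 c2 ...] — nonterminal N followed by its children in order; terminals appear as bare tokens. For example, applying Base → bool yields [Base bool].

Ty
Base
( Ty )
( Base -> Ty )
( bool -> Ty )
( bool -> Base )
( bool -> ( Ty ) )
( bool -> ( Base ) )
( bool -> ( bool ) )

[Ty [Base ( [Ty [Base bool] -> [Ty [Base ( [Ty [Base bool]] )]]] )]]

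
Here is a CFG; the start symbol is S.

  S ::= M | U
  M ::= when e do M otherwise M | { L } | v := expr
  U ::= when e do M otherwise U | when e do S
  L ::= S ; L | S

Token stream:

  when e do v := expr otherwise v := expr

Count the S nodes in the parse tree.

[S [M when e do [M v := expr] otherwise [M v := expr]]]

1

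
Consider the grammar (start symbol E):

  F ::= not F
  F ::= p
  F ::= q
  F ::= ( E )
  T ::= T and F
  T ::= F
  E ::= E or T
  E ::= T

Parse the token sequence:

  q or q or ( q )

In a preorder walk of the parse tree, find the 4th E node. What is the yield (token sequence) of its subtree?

q

[E [E [E [T [F q]]] or [T [F q]]] or [T [F ( [E [T [F q]]] )]]]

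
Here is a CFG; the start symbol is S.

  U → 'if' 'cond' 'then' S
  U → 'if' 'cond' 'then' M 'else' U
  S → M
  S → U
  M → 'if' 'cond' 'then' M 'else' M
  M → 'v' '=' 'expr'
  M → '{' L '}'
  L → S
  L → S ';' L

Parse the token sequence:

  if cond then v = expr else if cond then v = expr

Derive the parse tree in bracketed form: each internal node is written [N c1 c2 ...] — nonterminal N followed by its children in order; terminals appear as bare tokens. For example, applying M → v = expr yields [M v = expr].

[S [U if cond then [M v = expr] else [U if cond then [S [M v = expr]]]]]

S
U
if cond then M else U
if cond then v = expr else U
if cond then v = expr else if cond then S
if cond then v = expr else if cond then M
if cond then v = expr else if cond then v = expr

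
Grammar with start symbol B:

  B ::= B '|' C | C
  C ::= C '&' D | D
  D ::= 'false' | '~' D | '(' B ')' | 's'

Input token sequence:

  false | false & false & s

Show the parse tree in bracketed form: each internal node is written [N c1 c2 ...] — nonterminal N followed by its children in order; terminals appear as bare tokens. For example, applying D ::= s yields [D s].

[B [B [C [D false]]] | [C [C [C [D false]] & [D false]] & [D s]]]

B
B | C
C | C
D | C
false | C
false | C & D
false | C & D & D
false | D & D & D
false | false & D & D
false | false & false & D
false | false & false & s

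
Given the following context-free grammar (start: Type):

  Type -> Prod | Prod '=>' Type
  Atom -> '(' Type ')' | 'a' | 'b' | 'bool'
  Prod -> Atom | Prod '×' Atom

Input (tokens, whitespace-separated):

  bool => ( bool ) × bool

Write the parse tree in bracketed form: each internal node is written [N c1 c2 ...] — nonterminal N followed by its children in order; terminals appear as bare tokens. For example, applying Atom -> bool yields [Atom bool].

Type
Prod => Type
Atom => Type
bool => Type
bool => Prod
bool => Prod × Atom
bool => Atom × Atom
bool => ( Type ) × Atom
bool => ( Prod ) × Atom
bool => ( Atom ) × Atom
bool => ( bool ) × Atom
bool => ( bool ) × bool

[Type [Prod [Atom bool]] => [Type [Prod [Prod [Atom ( [Type [Prod [Atom bool]]] )]] × [Atom bool]]]]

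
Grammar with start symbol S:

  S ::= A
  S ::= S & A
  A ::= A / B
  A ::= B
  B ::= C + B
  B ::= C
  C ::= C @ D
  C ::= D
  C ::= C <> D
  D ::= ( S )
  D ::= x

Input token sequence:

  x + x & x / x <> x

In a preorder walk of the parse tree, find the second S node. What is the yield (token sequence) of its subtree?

[S [S [A [B [C [D x]] + [B [C [D x]]]]]] & [A [A [B [C [D x]]]] / [B [C [C [D x]] <> [D x]]]]]

x + x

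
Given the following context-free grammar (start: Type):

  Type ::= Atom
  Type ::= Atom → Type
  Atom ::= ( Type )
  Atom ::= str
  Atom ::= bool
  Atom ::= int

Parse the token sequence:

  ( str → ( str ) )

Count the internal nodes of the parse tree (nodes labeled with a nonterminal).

8

[Type [Atom ( [Type [Atom str] → [Type [Atom ( [Type [Atom str]] )]]] )]]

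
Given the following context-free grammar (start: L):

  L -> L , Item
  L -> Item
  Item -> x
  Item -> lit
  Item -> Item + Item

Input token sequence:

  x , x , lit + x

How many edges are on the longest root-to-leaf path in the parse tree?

4

[L [L [L [Item x]] , [Item x]] , [Item [Item lit] + [Item x]]]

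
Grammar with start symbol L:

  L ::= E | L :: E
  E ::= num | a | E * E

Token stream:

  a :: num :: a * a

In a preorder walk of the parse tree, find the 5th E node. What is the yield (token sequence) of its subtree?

[L [L [L [E a]] :: [E num]] :: [E [E a] * [E a]]]

a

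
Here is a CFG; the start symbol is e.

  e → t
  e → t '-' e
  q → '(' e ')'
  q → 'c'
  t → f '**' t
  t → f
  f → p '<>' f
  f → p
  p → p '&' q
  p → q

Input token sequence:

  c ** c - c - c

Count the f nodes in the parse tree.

[e [t [f [p [q c]]] ** [t [f [p [q c]]]]] - [e [t [f [p [q c]]]] - [e [t [f [p [q c]]]]]]]

4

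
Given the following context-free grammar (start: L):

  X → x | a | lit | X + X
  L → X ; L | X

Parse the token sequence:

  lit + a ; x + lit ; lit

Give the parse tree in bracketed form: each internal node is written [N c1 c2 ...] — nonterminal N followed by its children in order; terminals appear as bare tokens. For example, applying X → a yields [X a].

L
X ; L
X + X ; L
lit + X ; L
lit + a ; L
lit + a ; X ; L
lit + a ; X + X ; L
lit + a ; x + X ; L
lit + a ; x + lit ; L
lit + a ; x + lit ; X
lit + a ; x + lit ; lit

[L [X [X lit] + [X a]] ; [L [X [X x] + [X lit]] ; [L [X lit]]]]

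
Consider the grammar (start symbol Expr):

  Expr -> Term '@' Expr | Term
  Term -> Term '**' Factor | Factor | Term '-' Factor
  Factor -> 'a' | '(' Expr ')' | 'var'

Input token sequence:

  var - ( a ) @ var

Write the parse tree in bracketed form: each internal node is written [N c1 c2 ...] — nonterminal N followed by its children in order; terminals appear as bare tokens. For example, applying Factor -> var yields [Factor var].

[Expr [Term [Term [Factor var]] - [Factor ( [Expr [Term [Factor a]]] )]] @ [Expr [Term [Factor var]]]]

Expr
Term @ Expr
Term - Factor @ Expr
Factor - Factor @ Expr
var - Factor @ Expr
var - ( Expr ) @ Expr
var - ( Term ) @ Expr
var - ( Factor ) @ Expr
var - ( a ) @ Expr
var - ( a ) @ Term
var - ( a ) @ Factor
var - ( a ) @ var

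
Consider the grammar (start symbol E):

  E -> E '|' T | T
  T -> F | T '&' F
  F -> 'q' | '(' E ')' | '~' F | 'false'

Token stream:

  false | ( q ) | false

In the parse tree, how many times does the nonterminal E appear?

[E [E [E [T [F false]]] | [T [F ( [E [T [F q]]] )]]] | [T [F false]]]

4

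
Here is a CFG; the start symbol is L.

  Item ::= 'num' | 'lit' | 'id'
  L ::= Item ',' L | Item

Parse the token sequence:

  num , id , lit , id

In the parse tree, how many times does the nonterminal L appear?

[L [Item num] , [L [Item id] , [L [Item lit] , [L [Item id]]]]]

4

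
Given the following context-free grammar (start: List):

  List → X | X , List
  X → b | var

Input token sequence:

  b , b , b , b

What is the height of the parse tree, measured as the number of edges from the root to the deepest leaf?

[List [X b] , [List [X b] , [List [X b] , [List [X b]]]]]

5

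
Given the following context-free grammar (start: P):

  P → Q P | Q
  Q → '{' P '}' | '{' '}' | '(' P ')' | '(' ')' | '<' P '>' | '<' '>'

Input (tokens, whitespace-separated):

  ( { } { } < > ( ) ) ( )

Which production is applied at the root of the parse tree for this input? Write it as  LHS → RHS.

P → Q P

[P [Q ( [P [Q { }] [P [Q { }] [P [Q < >] [P [Q ( )]]]]] )] [P [Q ( )]]]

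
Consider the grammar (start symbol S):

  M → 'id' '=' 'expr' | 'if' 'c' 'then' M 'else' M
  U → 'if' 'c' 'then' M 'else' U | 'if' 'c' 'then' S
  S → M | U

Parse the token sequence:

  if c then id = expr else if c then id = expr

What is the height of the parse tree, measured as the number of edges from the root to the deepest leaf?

5

[S [U if c then [M id = expr] else [U if c then [S [M id = expr]]]]]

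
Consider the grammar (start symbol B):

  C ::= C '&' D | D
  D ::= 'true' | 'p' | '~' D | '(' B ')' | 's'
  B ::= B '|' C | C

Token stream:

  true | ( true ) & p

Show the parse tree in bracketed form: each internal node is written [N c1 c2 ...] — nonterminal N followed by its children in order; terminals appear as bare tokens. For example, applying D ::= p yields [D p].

B
B | C
C | C
D | C
true | C
true | C & D
true | D & D
true | ( B ) & D
true | ( C ) & D
true | ( D ) & D
true | ( true ) & D
true | ( true ) & p

[B [B [C [D true]]] | [C [C [D ( [B [C [D true]]] )]] & [D p]]]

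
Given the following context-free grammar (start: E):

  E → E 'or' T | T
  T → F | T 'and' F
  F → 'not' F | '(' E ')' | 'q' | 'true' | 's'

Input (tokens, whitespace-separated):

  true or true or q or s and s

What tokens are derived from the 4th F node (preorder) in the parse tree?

s

[E [E [E [E [T [F true]]] or [T [F true]]] or [T [F q]]] or [T [T [F s]] and [F s]]]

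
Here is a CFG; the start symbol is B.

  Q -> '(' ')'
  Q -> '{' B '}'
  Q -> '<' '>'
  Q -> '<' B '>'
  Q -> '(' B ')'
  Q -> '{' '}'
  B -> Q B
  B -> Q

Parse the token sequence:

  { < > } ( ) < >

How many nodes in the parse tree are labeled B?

4

[B [Q { [B [Q < >]] }] [B [Q ( )] [B [Q < >]]]]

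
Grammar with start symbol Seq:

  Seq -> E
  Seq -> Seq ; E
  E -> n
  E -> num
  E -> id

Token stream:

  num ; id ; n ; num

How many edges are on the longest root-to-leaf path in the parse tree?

[Seq [Seq [Seq [Seq [E num]] ; [E id]] ; [E n]] ; [E num]]

5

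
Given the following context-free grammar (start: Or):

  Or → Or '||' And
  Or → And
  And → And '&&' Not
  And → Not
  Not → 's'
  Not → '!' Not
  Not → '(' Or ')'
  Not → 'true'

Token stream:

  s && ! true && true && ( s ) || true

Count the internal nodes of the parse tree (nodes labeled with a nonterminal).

16

[Or [Or [And [And [And [And [Not s]] && [Not ! [Not true]]] && [Not true]] && [Not ( [Or [And [Not s]]] )]]] || [And [Not true]]]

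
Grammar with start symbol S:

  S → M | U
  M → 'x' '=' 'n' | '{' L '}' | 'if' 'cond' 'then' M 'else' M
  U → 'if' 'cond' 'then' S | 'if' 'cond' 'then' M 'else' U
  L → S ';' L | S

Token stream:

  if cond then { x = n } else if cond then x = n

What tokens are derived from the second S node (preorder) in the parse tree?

[S [U if cond then [M { [L [S [M x = n]]] }] else [U if cond then [S [M x = n]]]]]

x = n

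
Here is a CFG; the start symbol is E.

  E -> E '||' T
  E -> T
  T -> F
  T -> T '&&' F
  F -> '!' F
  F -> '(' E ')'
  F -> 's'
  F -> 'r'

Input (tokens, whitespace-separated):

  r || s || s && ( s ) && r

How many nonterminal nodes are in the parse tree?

16

[E [E [E [T [F r]]] || [T [F s]]] || [T [T [T [F s]] && [F ( [E [T [F s]]] )]] && [F r]]]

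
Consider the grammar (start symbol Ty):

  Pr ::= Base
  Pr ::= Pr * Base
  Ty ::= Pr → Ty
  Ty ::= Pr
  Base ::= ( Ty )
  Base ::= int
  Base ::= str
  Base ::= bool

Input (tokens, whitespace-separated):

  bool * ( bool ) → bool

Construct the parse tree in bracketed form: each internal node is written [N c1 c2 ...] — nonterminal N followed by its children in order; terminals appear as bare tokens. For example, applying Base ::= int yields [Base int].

[Ty [Pr [Pr [Base bool]] * [Base ( [Ty [Pr [Base bool]]] )]] → [Ty [Pr [Base bool]]]]

Ty
Pr → Ty
Pr * Base → Ty
Base * Base → Ty
bool * Base → Ty
bool * ( Ty ) → Ty
bool * ( Pr ) → Ty
bool * ( Base ) → Ty
bool * ( bool ) → Ty
bool * ( bool ) → Pr
bool * ( bool ) → Base
bool * ( bool ) → bool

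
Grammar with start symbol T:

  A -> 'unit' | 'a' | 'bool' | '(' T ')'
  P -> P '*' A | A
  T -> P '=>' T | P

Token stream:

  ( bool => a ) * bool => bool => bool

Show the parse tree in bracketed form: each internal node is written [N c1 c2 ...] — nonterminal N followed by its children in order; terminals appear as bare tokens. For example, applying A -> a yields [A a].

T
P => T
P * A => T
A * A => T
( T ) * A => T
( P => T ) * A => T
( A => T ) * A => T
( bool => T ) * A => T
( bool => P ) * A => T
( bool => A ) * A => T
( bool => a ) * A => T
( bool => a ) * bool => T
( bool => a ) * bool => P => T
( bool => a ) * bool => A => T
( bool => a ) * bool => bool => T
( bool => a ) * bool => bool => P
( bool => a ) * bool => bool => A
( bool => a ) * bool => bool => bool

[T [P [P [A ( [T [P [A bool]] => [T [P [A a]]]] )]] * [A bool]] => [T [P [A bool]] => [T [P [A bool]]]]]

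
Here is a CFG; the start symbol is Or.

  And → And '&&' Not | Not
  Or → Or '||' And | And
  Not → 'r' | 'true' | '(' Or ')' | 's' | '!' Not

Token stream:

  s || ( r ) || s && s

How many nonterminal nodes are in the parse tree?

14

[Or [Or [Or [And [Not s]]] || [And [Not ( [Or [And [Not r]]] )]]] || [And [And [Not s]] && [Not s]]]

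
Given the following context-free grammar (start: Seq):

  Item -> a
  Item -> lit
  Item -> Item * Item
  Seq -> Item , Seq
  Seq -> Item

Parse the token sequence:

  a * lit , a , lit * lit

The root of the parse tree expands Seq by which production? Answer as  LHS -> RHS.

Seq -> Item , Seq

[Seq [Item [Item a] * [Item lit]] , [Seq [Item a] , [Seq [Item [Item lit] * [Item lit]]]]]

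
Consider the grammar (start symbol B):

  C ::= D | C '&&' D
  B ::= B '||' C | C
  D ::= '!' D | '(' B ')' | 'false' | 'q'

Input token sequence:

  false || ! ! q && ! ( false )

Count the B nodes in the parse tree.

[B [B [C [D false]]] || [C [C [D ! [D ! [D q]]]] && [D ! [D ( [B [C [D false]]] )]]]]

3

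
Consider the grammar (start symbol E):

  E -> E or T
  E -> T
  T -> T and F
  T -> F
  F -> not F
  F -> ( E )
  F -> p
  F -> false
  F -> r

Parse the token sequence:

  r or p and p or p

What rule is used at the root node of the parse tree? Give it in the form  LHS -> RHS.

[E [E [E [T [F r]]] or [T [T [F p]] and [F p]]] or [T [F p]]]

E -> E or T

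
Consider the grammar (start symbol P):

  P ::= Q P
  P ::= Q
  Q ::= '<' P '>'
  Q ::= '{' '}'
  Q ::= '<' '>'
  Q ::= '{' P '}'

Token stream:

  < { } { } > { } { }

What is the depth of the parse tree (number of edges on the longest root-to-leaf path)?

5

[P [Q < [P [Q { }] [P [Q { }]]] >] [P [Q { }] [P [Q { }]]]]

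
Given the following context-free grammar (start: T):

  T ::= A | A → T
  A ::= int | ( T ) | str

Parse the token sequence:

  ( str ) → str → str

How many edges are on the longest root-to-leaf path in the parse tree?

4

[T [A ( [T [A str]] )] → [T [A str] → [T [A str]]]]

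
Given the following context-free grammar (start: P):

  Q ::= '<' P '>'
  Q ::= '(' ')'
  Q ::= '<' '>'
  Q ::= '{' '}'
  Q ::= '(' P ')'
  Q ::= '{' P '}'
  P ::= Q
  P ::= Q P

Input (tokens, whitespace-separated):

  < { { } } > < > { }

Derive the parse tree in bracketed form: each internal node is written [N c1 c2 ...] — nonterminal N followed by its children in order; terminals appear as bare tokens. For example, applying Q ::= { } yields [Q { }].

P
Q P
< P > P
< Q > P
< { P } > P
< { Q } > P
< { { } } > P
< { { } } > Q P
< { { } } > < > P
< { { } } > < > Q
< { { } } > < > { }

[P [Q < [P [Q { [P [Q { }]] }]] >] [P [Q < >] [P [Q { }]]]]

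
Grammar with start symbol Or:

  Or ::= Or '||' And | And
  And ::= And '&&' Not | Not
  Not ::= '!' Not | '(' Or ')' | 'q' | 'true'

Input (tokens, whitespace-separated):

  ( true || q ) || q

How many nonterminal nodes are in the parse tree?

12

[Or [Or [And [Not ( [Or [Or [And [Not true]]] || [And [Not q]]] )]]] || [And [Not q]]]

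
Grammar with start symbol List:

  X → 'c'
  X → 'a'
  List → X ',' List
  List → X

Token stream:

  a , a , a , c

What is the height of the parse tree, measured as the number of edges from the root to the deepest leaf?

5

[List [X a] , [List [X a] , [List [X a] , [List [X c]]]]]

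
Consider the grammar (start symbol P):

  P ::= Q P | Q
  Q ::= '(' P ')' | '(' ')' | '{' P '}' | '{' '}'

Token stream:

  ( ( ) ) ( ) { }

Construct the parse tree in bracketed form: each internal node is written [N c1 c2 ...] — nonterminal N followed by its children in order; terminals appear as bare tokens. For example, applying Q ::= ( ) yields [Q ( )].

P
Q P
( P ) P
( Q ) P
( ( ) ) P
( ( ) ) Q P
( ( ) ) ( ) P
( ( ) ) ( ) Q
( ( ) ) ( ) { }

[P [Q ( [P [Q ( )]] )] [P [Q ( )] [P [Q { }]]]]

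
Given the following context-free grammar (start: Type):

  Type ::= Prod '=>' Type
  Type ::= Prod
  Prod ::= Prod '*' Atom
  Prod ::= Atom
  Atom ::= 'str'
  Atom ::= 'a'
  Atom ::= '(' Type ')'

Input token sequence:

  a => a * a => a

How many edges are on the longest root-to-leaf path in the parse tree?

[Type [Prod [Atom a]] => [Type [Prod [Prod [Atom a]] * [Atom a]] => [Type [Prod [Atom a]]]]]

5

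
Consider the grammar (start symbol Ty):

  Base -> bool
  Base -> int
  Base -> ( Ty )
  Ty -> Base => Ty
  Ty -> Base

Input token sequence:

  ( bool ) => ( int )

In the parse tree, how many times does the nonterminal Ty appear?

[Ty [Base ( [Ty [Base bool]] )] => [Ty [Base ( [Ty [Base int]] )]]]

4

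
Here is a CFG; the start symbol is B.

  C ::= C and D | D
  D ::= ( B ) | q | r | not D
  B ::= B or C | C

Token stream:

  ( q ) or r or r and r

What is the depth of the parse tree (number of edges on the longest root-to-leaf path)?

[B [B [B [C [D ( [B [C [D q]]] )]]] or [C [D r]]] or [C [C [D r]] and [D r]]]

8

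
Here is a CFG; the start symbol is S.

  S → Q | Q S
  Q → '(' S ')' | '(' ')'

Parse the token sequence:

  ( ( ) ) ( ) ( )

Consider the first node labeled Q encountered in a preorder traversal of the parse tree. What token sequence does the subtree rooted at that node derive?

[S [Q ( [S [Q ( )]] )] [S [Q ( )] [S [Q ( )]]]]

( ( ) )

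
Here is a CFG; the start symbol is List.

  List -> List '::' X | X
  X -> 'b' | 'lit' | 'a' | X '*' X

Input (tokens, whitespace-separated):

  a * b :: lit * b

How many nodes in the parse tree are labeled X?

6

[List [List [X [X a] * [X b]]] :: [X [X lit] * [X b]]]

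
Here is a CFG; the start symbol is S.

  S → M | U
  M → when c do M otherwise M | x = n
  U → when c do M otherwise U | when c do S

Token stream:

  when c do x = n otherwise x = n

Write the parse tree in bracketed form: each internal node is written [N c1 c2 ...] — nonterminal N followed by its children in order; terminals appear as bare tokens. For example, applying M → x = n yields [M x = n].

[S [M when c do [M x = n] otherwise [M x = n]]]

S
M
when c do M otherwise M
when c do x = n otherwise M
when c do x = n otherwise x = n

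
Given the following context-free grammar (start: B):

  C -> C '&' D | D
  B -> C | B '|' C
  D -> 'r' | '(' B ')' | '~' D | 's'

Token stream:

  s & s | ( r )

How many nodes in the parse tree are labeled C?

[B [B [C [C [D s]] & [D s]]] | [C [D ( [B [C [D r]]] )]]]

4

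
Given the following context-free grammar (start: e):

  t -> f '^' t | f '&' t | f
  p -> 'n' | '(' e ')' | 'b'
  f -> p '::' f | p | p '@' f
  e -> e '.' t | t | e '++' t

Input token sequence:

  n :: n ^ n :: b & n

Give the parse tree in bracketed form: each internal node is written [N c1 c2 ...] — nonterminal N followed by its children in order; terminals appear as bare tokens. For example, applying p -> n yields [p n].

[e [t [f [p n] :: [f [p n]]] ^ [t [f [p n] :: [f [p b]]] & [t [f [p n]]]]]]

e
t
f ^ t
p :: f ^ t
n :: f ^ t
n :: p ^ t
n :: n ^ t
n :: n ^ f & t
n :: n ^ p :: f & t
n :: n ^ n :: f & t
n :: n ^ n :: p & t
n :: n ^ n :: b & t
n :: n ^ n :: b & f
n :: n ^ n :: b & p
n :: n ^ n :: b & n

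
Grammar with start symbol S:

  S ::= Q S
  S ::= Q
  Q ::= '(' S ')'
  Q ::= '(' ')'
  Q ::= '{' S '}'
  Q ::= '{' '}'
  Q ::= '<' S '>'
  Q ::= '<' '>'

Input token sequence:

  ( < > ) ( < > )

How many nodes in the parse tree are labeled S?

4

[S [Q ( [S [Q < >]] )] [S [Q ( [S [Q < >]] )]]]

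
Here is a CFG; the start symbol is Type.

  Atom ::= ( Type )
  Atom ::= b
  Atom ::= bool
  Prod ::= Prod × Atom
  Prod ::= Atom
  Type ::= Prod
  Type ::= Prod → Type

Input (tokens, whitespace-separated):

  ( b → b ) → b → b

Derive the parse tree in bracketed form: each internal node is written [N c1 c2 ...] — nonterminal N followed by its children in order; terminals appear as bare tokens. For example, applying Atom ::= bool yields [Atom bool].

Type
Prod → Type
Atom → Type
( Type ) → Type
( Prod → Type ) → Type
( Atom → Type ) → Type
( b → Type ) → Type
( b → Prod ) → Type
( b → Atom ) → Type
( b → b ) → Type
( b → b ) → Prod → Type
( b → b ) → Atom → Type
( b → b ) → b → Type
( b → b ) → b → Prod
( b → b ) → b → Atom
( b → b ) → b → b

[Type [Prod [Atom ( [Type [Prod [Atom b]] → [Type [Prod [Atom b]]]] )]] → [Type [Prod [Atom b]] → [Type [Prod [Atom b]]]]]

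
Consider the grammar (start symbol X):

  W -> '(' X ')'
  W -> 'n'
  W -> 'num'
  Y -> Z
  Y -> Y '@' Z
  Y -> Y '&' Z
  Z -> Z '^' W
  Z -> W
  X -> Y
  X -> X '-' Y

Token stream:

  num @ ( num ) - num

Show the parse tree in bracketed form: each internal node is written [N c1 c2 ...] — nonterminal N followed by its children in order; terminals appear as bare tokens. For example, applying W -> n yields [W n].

[X [X [Y [Y [Z [W num]]] @ [Z [W ( [X [Y [Z [W num]]]] )]]]] - [Y [Z [W num]]]]

X
X - Y
Y - Y
Y @ Z - Y
Z @ Z - Y
W @ Z - Y
num @ Z - Y
num @ W - Y
num @ ( X ) - Y
num @ ( Y ) - Y
num @ ( Z ) - Y
num @ ( W ) - Y
num @ ( num ) - Y
num @ ( num ) - Z
num @ ( num ) - W
num @ ( num ) - num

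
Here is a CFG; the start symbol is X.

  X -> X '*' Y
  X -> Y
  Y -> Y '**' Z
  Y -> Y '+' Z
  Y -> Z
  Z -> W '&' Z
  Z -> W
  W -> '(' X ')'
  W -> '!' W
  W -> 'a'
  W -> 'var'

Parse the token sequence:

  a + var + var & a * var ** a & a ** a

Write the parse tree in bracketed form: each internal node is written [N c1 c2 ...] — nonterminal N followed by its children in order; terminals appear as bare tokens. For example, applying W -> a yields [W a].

[X [X [Y [Y [Y [Z [W a]]] + [Z [W var]]] + [Z [W var] & [Z [W a]]]]] * [Y [Y [Y [Z [W var]]] ** [Z [W a] & [Z [W a]]]] ** [Z [W a]]]]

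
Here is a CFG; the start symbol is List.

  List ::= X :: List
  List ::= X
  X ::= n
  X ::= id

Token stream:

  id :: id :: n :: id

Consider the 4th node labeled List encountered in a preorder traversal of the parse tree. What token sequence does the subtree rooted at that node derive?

[List [X id] :: [List [X id] :: [List [X n] :: [List [X id]]]]]

id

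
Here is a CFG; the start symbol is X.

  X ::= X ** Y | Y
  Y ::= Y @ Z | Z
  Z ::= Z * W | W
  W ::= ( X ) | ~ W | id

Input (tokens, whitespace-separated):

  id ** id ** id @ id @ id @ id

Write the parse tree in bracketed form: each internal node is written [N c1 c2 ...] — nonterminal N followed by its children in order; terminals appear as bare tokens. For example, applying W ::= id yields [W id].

X
X ** Y
X ** Y ** Y
Y ** Y ** Y
Z ** Y ** Y
W ** Y ** Y
id ** Y ** Y
id ** Z ** Y
id ** W ** Y
id ** id ** Y
id ** id ** Y @ Z
id ** id ** Y @ Z @ Z
id ** id ** Y @ Z @ Z @ Z
id ** id ** Z @ Z @ Z @ Z
id ** id ** W @ Z @ Z @ Z
id ** id ** id @ Z @ Z @ Z
id ** id ** id @ W @ Z @ Z
id ** id ** id @ id @ Z @ Z
id ** id ** id @ id @ W @ Z
id ** id ** id @ id @ id @ Z
id ** id ** id @ id @ id @ W
id ** id ** id @ id @ id @ id

[X [X [X [Y [Z [W id]]]] ** [Y [Z [W id]]]] ** [Y [Y [Y [Y [Z [W id]]] @ [Z [W id]]] @ [Z [W id]]] @ [Z [W id]]]]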